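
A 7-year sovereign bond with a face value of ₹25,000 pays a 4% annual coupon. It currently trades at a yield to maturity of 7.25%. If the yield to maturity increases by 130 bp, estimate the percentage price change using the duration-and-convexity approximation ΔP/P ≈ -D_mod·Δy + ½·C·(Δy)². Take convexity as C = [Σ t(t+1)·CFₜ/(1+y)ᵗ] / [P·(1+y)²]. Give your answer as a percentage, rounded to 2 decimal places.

-7.11%

With y = 0.0725:
  t   CF        PV=CF/(1+0.0725)^t    t·PV        t(t+1)·PV
  1     1,000.00       932.4009       932.4009       1,864.8019
  2     1,000.00       869.3715     1,738.7430       5,216.2290
  3     1,000.00       810.6028     2,431.8084       9,727.2336
  4     1,000.00       755.8068     3,023.2272      15,116.1361
  5     1,000.00       704.7150     3,523.5748      21,141.4490
  6     1,000.00       657.0769     3,942.4614      27,597.2295
  7    26,000.00    15,929.1368   111,503.9576     892,031.6607
  Σ                 20,659.1107   127,096.1733     972,694.7397
P = 20,659.1107; D_Mac = 6.15206 yrs; D_mod = 5.73619 yrs; C = 40.93270.
Duration effect: -5.73619 × (+0.013) = -0.074570
Convexity effect: 0.5 × 40.93270 × (0.013)² = +0.0034588
ΔP/P ≈ -0.074570 + 0.0034588 = -0.071112 = -7.1112%.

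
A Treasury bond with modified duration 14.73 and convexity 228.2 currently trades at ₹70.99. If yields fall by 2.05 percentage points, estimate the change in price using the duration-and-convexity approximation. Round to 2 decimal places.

+₹24.84

Duration effect: -D_mod·Δy = -14.73 × (-0.0205) = +0.301965
Convexity effect: ½·C·(Δy)² = 0.5 × 228.2 × (-0.0205)² = +0.047950525
ΔP/P ≈ +0.301965 + 0.047950525 = +0.349915525
ΔP ≈ 70.99 × (+0.349915525) = +24.84050311975.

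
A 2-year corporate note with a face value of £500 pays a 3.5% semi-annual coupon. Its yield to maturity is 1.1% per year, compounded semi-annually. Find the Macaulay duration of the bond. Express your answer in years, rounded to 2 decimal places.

Periodic yield y = 0.0055. Discount each cash flow and weight by its period:
  t   CF        PV=CF/(1+0.0055)^t    t·PV
  1         8.75         8.7021         8.7021
  2         8.75         8.6545        17.3091
  3         8.75         8.6072        25.8216
  4       508.75       497.7097     1,990.8389
  Σ                    523.6736     2,042.6717
Price P = Σ PV = 523.6736.
Macaulay duration = Σ(t·PV) / P = 2,042.6717 / 523.6736 = 3.90066 half-year periods.
In years: 3.90066 / 2 = 1.95033 years.

1.95 years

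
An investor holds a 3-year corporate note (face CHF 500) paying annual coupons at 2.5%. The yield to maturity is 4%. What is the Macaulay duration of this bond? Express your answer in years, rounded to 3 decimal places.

Periodic yield y = 0.04. Discount each cash flow and weight by its year:
  t   CF        PV=CF/(1+0.04)^t    t·PV
  1        12.50        12.0192        12.0192
  2        12.50        11.5570        23.1139
  3       512.50       455.6106     1,366.8319
  Σ                    479.1868     1,401.9650
Price P = Σ PV = 479.1868.
Macaulay duration = Σ(t·PV) / P = 1,401.9650 / 479.1868 = 2.92572 years.

2.926 years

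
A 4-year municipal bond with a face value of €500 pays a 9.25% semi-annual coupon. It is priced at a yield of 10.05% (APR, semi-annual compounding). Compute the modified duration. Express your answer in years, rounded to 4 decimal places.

3.2604 years

Periodic yield y = 0.05025. First find Macaulay duration:
  t   CF        PV=CF/(1+0.05025)^t    t·PV
  1       23.125        22.0186        22.0186
  2       23.125        20.9651        41.9301
  3       23.125        19.9620        59.8859
  4       23.125        19.0069        76.0275
  5       23.125        18.0975        90.4874
  6       23.125        17.2316       103.3896
  7       23.125        16.4071       114.8500
  8      523.125       353.3979     2,827.1831
  Σ                    487.0866     3,335.7724
P = 487.0866; Macaulay duration = 3,335.7724 / 487.0866 = 6.84842 half-year periods = 3.42421 years.
Modified duration = D_Mac / (1 + y) = 3.42421 / 1.05025 = 3.26037 years.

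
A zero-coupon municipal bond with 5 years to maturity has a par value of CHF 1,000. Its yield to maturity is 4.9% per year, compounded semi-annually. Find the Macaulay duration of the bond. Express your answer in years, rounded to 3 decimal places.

A zero-coupon bond has a single cash flow at maturity, so its Macaulay duration equals its maturity: 5 years.
(Equivalently: 10 semi-annual periods ÷ 2 = 5 years.)

5.000 years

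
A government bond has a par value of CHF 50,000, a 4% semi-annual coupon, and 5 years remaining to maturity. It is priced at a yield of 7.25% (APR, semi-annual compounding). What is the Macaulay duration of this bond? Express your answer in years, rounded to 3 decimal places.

4.542 years

Periodic yield y = 0.03625. Discount each cash flow and weight by its period:
  t   CF        PV=CF/(1+0.03625)^t    t·PV
  1     1,000.00       965.0181       965.0181
  2     1,000.00       931.2599     1,862.5198
  3     1,000.00       898.6827     2,696.0480
  4     1,000.00       867.2450     3,468.9802
  5     1,000.00       836.9072     4,184.5358
  6     1,000.00       807.6306     4,845.7833
  7     1,000.00       779.3781     5,455.6467
  8     1,000.00       752.1140     6,016.9117
  9     1,000.00       725.8036     6,532.2322
  10   51,000.00    35,721.0931   357,210.9312
  Σ                 43,285.1322   393,238.6071
Price P = Σ PV = 43,285.1322.
Macaulay duration = Σ(t·PV) / P = 393,238.6071 / 43,285.1322 = 9.08484 half-year periods.
In years: 9.08484 / 2 = 4.54242 years.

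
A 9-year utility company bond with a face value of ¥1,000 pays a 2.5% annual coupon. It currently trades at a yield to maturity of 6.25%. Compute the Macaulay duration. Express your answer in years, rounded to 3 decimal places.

Periodic yield y = 0.0625. Discount each cash flow and weight by its year:
  t   CF        PV=CF/(1+0.0625)^t    t·PV
  1        25.00        23.5294        23.5294
  2        25.00        22.1453        44.2907
  3        25.00        20.8427        62.5280
  4        25.00        19.6166        78.4665
  5        25.00        18.4627        92.3135
  6        25.00        17.3767       104.2600
  7        25.00        16.3545       114.4815
  8        25.00        15.3925       123.1398
  9     1,025.00       593.9685     5,345.7165
  Σ                    747.6889     5,988.7259
Price P = Σ PV = 747.6889.
Macaulay duration = Σ(t·PV) / P = 5,988.7259 / 747.6889 = 8.00965 years.

8.010 years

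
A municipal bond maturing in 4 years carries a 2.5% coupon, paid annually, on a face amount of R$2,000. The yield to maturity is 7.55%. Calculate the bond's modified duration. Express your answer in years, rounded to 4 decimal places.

Periodic yield y = 0.0755. First find Macaulay duration:
  t   CF        PV=CF/(1+0.0755)^t    t·PV
  1        50.00        46.4900        46.4900
  2        50.00        43.2264        86.4528
  3        50.00        40.1919       120.5758
  4     2,050.00     1,532.1885     6,128.7541
  Σ                  1,662.0968     6,382.2726
P = 1,662.0968; Macaulay duration = 6,382.2726 / 1,662.0968 = 3.83989 years.
Modified duration = D_Mac / (1 + y) = 3.83989 / 1.0755 = 3.57033 years.

3.5703 years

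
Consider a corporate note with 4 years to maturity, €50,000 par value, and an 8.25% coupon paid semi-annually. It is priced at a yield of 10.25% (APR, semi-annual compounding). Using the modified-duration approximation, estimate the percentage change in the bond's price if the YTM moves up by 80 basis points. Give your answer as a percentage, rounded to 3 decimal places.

Periodic yield y = 0.05125. Modified duration first:
  t   CF        PV=CF/(1+0.05125)^t    t·PV
  1     2,062.50     1,961.9501     1,961.9501
  2     2,062.50     1,866.3021     3,732.6042
  3     2,062.50     1,775.3171     5,325.9512
  4     2,062.50     1,688.7677     6,755.0709
  5     2,062.50     1,606.4378     8,032.1890
  6     2,062.50     1,528.1216     9,168.7294
  7     2,062.50     1,453.6234    10,175.3636
  8    52,062.50    34,904.1405   279,233.1241
  Σ                 46,784.6602   324,384.9824
P = 46,784.6602; D_Mac = 6.93358 half-year periods = 3.46679 yrs; D_mod = 3.46679/(1+0.05125) = 3.29778 yrs.
ΔP/P ≈ -D_mod · Δy = -3.29778 × (+0.008) = -0.026382 = -2.6382%.

-2.638%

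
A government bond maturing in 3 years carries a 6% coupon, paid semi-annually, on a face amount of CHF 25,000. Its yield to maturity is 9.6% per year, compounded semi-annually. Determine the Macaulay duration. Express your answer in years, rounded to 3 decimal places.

2.778 years

Periodic yield y = 0.048. Discount each cash flow and weight by its period:
  t   CF        PV=CF/(1+0.048)^t    t·PV
  1       750.00       715.6489       715.6489
  2       750.00       682.8710     1,365.7421
  3       750.00       651.5945     1,954.7835
  4       750.00       621.7505     2,487.0019
  5       750.00       593.2734     2,966.3668
  6    25,750.00    19,436.1185   116,616.7108
  Σ                 22,701.2567   126,106.2540
Price P = Σ PV = 22,701.2567.
Macaulay duration = Σ(t·PV) / P = 126,106.2540 / 22,701.2567 = 5.55503 half-year periods.
In years: 5.55503 / 2 = 2.77752 years.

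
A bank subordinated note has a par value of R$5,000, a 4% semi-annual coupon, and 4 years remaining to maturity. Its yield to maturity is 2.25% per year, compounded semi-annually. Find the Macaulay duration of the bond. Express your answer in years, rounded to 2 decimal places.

3.75 years

Periodic yield y = 0.01125. Discount each cash flow and weight by its period:
  t   CF        PV=CF/(1+0.01125)^t    t·PV
  1       100.00        98.8875        98.8875
  2       100.00        97.7874       195.5748
  3       100.00        96.6995       290.0986
  4       100.00        95.6238       382.4951
  5       100.00        94.5600       472.7999
  6       100.00        93.5080       561.0480
  7       100.00        92.4677       647.2742
  8     5,100.00     4,663.3917    37,307.1339
  Σ                  5,332.9257    39,955.3120
Price P = Σ PV = 5,332.9257.
Macaulay duration = Σ(t·PV) / P = 39,955.3120 / 5,332.9257 = 7.49219 half-year periods.
In years: 7.49219 / 2 = 3.74610 years.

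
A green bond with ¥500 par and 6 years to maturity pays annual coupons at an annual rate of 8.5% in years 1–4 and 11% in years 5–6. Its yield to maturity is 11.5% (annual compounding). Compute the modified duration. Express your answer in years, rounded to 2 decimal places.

Periodic yield y = 0.115. First find Macaulay duration:
  t   CF        PV=CF/(1+0.115)^t    t·PV
  1        42.50        38.1166        38.1166
  2        42.50        34.1853        68.3706
  3        42.50        30.6594        91.9783
  4        42.50        27.4973       109.9891
  5        55.00        31.9145       159.5726
  6       555.00       288.8310     1,732.9859
  Σ                    451.2041     2,201.0131
P = 451.2041; Macaulay duration = 2,201.0131 / 451.2041 = 4.87809 years.
Modified duration = D_Mac / (1 + y) = 4.87809 / 1.115 = 4.37497 years.

4.37 years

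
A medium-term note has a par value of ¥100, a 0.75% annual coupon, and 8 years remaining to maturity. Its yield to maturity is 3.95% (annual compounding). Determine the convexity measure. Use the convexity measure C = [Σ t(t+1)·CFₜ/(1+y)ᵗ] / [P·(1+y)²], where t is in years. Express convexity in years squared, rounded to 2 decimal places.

With y = 0.0395:
  t   CF        PV=CF/(1+0.0395)^t    t·PV        t(t+1)·PV
  1         0.75         0.7215         0.7215           1.4430
  2         0.75         0.6941         1.3882           4.1645
  3         0.75         0.6677         2.0031           8.0125
  4         0.75         0.6423         2.5694          12.8468
  5         0.75         0.6179         3.0896          18.5379
  6         0.75         0.5944         3.5667          24.9668
  7         0.75         0.5719         4.0030          32.0242
  8       100.75        73.9008       591.2064       5,320.8572
  Σ                     78.4107       608.5479       5,422.8528
P = 78.4107.
Convexity = Σ t(t+1)·PV / [P·(1+y)²] = 5,422.8528 / (78.4107 × 1.080560) = 64.00350.

64.00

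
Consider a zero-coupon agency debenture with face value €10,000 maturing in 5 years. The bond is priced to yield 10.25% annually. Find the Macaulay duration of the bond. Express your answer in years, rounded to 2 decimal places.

5.00 years

A zero-coupon bond has a single cash flow at maturity, so its Macaulay duration equals its maturity: 5 years.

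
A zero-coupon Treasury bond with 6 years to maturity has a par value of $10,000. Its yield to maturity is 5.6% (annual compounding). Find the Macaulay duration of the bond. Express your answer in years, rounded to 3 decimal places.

A zero-coupon bond has a single cash flow at maturity, so its Macaulay duration equals its maturity: 6 years.

6.000 years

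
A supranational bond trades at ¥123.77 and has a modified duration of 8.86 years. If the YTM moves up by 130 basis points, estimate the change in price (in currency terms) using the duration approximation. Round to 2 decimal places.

-¥14.26

Duration approximation: ΔP/P ≈ -D_mod · Δy = -8.86 × (+0.013) = -0.115180.
ΔP ≈ 123.77 × (-0.115180) = -14.2558286.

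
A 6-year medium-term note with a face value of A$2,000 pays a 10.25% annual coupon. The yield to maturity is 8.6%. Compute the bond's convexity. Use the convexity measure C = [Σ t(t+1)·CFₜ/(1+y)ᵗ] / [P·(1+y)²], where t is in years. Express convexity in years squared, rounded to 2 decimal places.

26.35

With y = 0.086:
  t   CF        PV=CF/(1+0.086)^t    t·PV        t(t+1)·PV
  1       205.00       188.7661       188.7661         377.5322
  2       205.00       173.8178       347.6356       1,042.9067
  3       205.00       160.0532       480.1596       1,920.6385
  4       205.00       147.3786       589.5146       2,947.5729
  5       205.00       135.7078       678.5389       4,071.2333
  6     2,205.00     1,344.0940     8,064.5640      56,451.9480
  Σ                  2,149.8175    10,349.1788      66,811.8316
P = 2,149.8175.
Convexity = Σ t(t+1)·PV / [P·(1+y)²] = 66,811.8316 / (2,149.8175 × 1.179396) = 26.35070.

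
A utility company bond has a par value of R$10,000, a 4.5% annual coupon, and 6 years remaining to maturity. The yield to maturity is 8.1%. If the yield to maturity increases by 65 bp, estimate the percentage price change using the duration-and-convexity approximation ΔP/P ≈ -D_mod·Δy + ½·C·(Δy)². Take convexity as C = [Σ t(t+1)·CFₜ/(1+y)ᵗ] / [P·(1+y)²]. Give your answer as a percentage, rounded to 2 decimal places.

-3.14%

With y = 0.081:
  t   CF        PV=CF/(1+0.081)^t    t·PV        t(t+1)·PV
  1       450.00       416.2812       416.2812         832.5624
  2       450.00       385.0890       770.1780       2,310.5341
  3       450.00       356.2341     1,068.7022       4,274.8086
  4       450.00       329.5412     1,318.1649       6,590.8243
  5       450.00       304.8485     1,524.2424       9,145.4546
  6    10,450.00     6,548.8060    39,292.8361     275,049.8530
  Σ                  8,340.8000    44,390.4048     298,204.0370
P = 8,340.8000; D_Mac = 5.32208 yrs; D_mod = 4.92329 yrs; C = 30.59528.
Duration effect: -4.92329 × (+0.0065) = -0.032001
Convexity effect: 0.5 × 30.59528 × (0.0065)² = +0.0006463
ΔP/P ≈ -0.032001 + 0.0006463 = -0.031355 = -3.1355%.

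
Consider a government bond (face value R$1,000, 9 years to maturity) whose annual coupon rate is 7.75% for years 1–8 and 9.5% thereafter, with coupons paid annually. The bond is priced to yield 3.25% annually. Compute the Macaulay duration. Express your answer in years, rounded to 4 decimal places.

Periodic yield y = 0.0325. Discount each cash flow and weight by its year:
  t   CF        PV=CF/(1+0.0325)^t    t·PV
  1        77.50        75.0605        75.0605
  2        77.50        72.6979       145.3957
  3        77.50        70.4095       211.2286
  4        77.50        68.1933       272.7730
  5        77.50        66.0467       330.2337
  6        77.50        63.9678       383.8067
  7        77.50        61.9543       433.6799
  8        77.50        60.0041       480.0331
  9     1,095.00       821.1142     7,390.0280
  Σ                  1,359.4484     9,722.2394
Price P = Σ PV = 1,359.4484.
Macaulay duration = Σ(t·PV) / P = 9,722.2394 / 1,359.4484 = 7.15161 years.

7.1516 years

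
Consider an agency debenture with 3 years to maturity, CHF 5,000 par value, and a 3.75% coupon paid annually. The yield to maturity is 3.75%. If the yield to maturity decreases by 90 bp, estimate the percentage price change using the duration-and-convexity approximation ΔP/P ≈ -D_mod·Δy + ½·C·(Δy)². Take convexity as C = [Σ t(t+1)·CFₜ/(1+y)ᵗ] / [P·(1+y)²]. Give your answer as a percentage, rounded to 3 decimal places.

+2.552%

With y = 0.0375:
  t   CF        PV=CF/(1+0.0375)^t    t·PV        t(t+1)·PV
  1       187.50       180.7229       180.7229         361.4458
  2       187.50       174.1907       348.3815       1,045.1444
  3     5,187.50     4,645.0864    13,935.2591      55,741.0364
  Σ                  5,000.0000    14,464.3635      57,147.6267
P = 5,000.0000; D_Mac = 2.89287 yrs; D_mod = 2.78831 yrs; C = 10.61823.
Duration effect: -2.78831 × (-0.009) = +0.025095
Convexity effect: 0.5 × 10.61823 × (-0.009)² = +0.0004300
ΔP/P ≈ +0.025095 + 0.0004300 = +0.025525 = +2.5525%.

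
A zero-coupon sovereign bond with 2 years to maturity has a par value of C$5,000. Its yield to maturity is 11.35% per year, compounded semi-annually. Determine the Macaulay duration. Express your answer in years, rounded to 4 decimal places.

A zero-coupon bond has a single cash flow at maturity, so its Macaulay duration equals its maturity: 2 years.
(Equivalently: 4 semi-annual periods ÷ 2 = 2 years.)

2.0000 years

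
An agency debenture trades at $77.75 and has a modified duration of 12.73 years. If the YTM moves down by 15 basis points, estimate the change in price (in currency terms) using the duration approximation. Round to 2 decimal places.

Duration approximation: ΔP/P ≈ -D_mod · Δy = -12.73 × (-0.0015) = +0.019095.
ΔP ≈ 77.75 × (+0.019095) = +1.48463625.

+$1.48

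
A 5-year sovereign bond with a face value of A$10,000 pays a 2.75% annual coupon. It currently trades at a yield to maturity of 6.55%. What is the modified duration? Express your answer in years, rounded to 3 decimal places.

4.422 years

Periodic yield y = 0.0655. First find Macaulay duration:
  t   CF        PV=CF/(1+0.0655)^t    t·PV
  1       275.00       258.0948       258.0948
  2       275.00       242.2288       484.4576
  3       275.00       227.3382       682.0145
  4       275.00       213.3629       853.4515
  5    10,275.00     7,481.9458    37,409.7292
  Σ                  8,422.9705    39,687.7476
P = 8,422.9705; Macaulay duration = 39,687.7476 / 8,422.9705 = 4.71185 years.
Modified duration = D_Mac / (1 + y) = 4.71185 / 1.0655 = 4.42219 years.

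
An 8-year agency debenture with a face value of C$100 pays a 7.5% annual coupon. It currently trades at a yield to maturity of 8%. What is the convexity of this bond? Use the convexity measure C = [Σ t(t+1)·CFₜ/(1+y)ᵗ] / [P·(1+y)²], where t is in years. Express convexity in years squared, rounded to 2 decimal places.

With y = 0.08:
  t   CF        PV=CF/(1+0.08)^t    t·PV        t(t+1)·PV
  1         7.50         6.9444         6.9444          13.8889
  2         7.50         6.4300        12.8601          38.5802
  3         7.50         5.9537        17.8612          71.4449
  4         7.50         5.5127        22.0509         110.2545
  5         7.50         5.1044        25.5219         153.1312
  6         7.50         4.7263        28.3576         198.5034
  7         7.50         4.3762        30.6332         245.0660
  8       107.50        58.0789       464.6312       4,181.6812
  Σ                     97.1267       608.8606       5,012.5503
P = 97.1267.
Convexity = Σ t(t+1)·PV / [P·(1+y)²] = 5,012.5503 / (97.1267 × 1.166400) = 44.24586.

44.25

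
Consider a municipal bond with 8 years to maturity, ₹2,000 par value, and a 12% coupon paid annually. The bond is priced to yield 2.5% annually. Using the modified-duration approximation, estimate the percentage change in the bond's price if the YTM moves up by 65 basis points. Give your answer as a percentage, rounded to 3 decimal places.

-3.895%

Periodic yield y = 0.025. Modified duration first:
  t   CF        PV=CF/(1+0.025)^t    t·PV
  1       240.00       234.1463       234.1463
  2       240.00       228.4355       456.8709
  3       240.00       222.8639       668.5916
  4       240.00       217.4282       869.7126
  5       240.00       212.1250     1,060.6251
  6       240.00       206.9512     1,241.7075
  7       240.00       201.9037     1,413.3256
  8     2,240.00     1,838.4723    14,707.7785
  Σ                  3,362.3261    20,652.7582
P = 3,362.3261; D_Mac = 6.14240 yrs; D_mod = 6.14240/(1+0.025) = 5.99259 yrs.
ΔP/P ≈ -D_mod · Δy = -5.99259 × (+0.0065) = -0.038952 = -3.8952%.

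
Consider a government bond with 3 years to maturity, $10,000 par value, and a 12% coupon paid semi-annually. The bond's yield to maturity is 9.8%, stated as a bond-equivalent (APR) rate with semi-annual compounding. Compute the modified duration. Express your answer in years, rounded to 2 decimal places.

Periodic yield y = 0.049. First find Macaulay duration:
  t   CF        PV=CF/(1+0.049)^t    t·PV
  1       600.00       571.9733       571.9733
  2       600.00       545.2558     1,090.5115
  3       600.00       519.7862     1,559.3587
  4       600.00       495.5064     1,982.0257
  5       600.00       472.3608     2,361.8038
  6    10,600.00     7,955.2336    47,731.4015
  Σ                 10,560.1161    55,297.0746
P = 10,560.1161; Macaulay duration = 55,297.0746 / 10,560.1161 = 5.23641 half-year periods = 2.61820 years.
Modified duration = D_Mac / (1 + y) = 2.61820 / 1.049 = 2.49590 years.

2.50 years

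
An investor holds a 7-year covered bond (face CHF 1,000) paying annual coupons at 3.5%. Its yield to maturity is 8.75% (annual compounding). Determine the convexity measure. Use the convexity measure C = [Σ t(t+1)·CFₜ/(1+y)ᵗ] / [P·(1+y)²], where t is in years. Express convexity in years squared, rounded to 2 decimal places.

40.19

With y = 0.0875:
  t   CF        PV=CF/(1+0.0875)^t    t·PV        t(t+1)·PV
  1        35.00        32.1839        32.1839          64.3678
  2        35.00        29.5944        59.1888         177.5664
  3        35.00        27.2132        81.6397         326.5589
  4        35.00        25.0237       100.0947         500.4734
  5        35.00        23.0103       115.0514         690.3081
  6        35.00        21.1589       126.9532         888.6725
  7     1,035.00       575.3545     4,027.4813      32,219.8502
  Σ                    733.5388     4,542.5929      34,867.7973
P = 733.5388.
Convexity = Σ t(t+1)·PV / [P·(1+y)²] = 34,867.7973 / (733.5388 × 1.182656) = 40.19230.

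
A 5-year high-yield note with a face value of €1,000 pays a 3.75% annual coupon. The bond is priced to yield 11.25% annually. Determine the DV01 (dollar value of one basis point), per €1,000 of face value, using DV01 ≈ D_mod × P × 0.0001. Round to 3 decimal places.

€0.298

Periodic yield y = 0.1125.
  t   CF        PV=CF/(1+0.1125)^t    t·PV
  1        37.50        33.7079        33.7079
  2        37.50        30.2992        60.5984
  3        37.50        27.2352        81.7057
  4        37.50        24.4811        97.9245
  5     1,037.50       608.8187     3,044.0937
  Σ                    724.5422     3,318.0301
P = 724.5422; D_Mac = 4.57949 yrs; D_mod = 4.11639 yrs.
DV01 ≈ 4.11639 × 724.5422 × 0.0001 = 0.298250.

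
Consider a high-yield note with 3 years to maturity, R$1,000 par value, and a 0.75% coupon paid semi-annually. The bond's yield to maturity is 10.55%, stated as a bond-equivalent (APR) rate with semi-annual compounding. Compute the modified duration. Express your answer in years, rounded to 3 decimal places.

Periodic yield y = 0.05275. First find Macaulay duration:
  t   CF        PV=CF/(1+0.05275)^t    t·PV
  1         3.75         3.5621         3.5621
  2         3.75         3.3836         6.7672
  3         3.75         3.2141         9.6422
  4         3.75         3.0530        12.2121
  5         3.75         2.9000        14.5002
  6     1,003.75       737.3506     4,424.1038
  Σ                    753.4635     4,470.7877
P = 753.4635; Macaulay duration = 4,470.7877 / 753.4635 = 5.93365 half-year periods = 2.96682 years.
Modified duration = D_Mac / (1 + y) = 2.96682 / 1.05275 = 2.81817 years.

2.818 years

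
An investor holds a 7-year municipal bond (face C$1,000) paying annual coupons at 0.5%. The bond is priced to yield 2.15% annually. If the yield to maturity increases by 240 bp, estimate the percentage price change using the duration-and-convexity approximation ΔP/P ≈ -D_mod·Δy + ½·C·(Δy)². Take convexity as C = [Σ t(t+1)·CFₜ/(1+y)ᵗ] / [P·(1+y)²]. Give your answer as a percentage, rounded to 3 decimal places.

-14.672%

With y = 0.0215:
  t   CF        PV=CF/(1+0.0215)^t    t·PV        t(t+1)·PV
  1         5.00         4.8948         4.8948           9.7895
  2         5.00         4.7917         9.5835          28.7504
  3         5.00         4.6909        14.0727          56.2906
  4         5.00         4.5922        18.3686          91.8431
  5         5.00         4.4955        22.4775         134.8650
  6         5.00         4.4009        26.4053         184.8371
  7     1,005.00       865.9593     6,061.7149      48,493.7190
  Σ                    893.8252     6,157.5172      49,000.0949
P = 893.8252; D_Mac = 6.88895 yrs; D_mod = 6.74396 yrs; C = 52.53728.
Duration effect: -6.74396 × (+0.024) = -0.161855
Convexity effect: 0.5 × 52.53728 × (0.024)² = +0.0151307
ΔP/P ≈ -0.161855 + 0.0151307 = -0.146724 = -14.6724%.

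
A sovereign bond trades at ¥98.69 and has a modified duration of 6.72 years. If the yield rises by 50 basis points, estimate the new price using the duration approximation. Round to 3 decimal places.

Duration approximation: ΔP/P ≈ -D_mod · Δy = -6.72 × (+0.005) = -0.033600.
New price ≈ 98.69 × (1 - 0.033600) = 95.374016.

¥95.374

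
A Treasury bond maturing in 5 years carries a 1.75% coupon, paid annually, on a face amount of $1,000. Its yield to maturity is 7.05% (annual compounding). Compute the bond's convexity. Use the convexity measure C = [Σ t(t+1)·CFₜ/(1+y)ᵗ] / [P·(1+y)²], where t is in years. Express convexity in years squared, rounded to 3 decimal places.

With y = 0.0705:
  t   CF        PV=CF/(1+0.0705)^t    t·PV        t(t+1)·PV
  1        17.50        16.3475        16.3475          32.6950
  2        17.50        15.2709        30.5418          91.6254
  3        17.50        14.2652        42.7956         171.1825
  4        17.50        13.3257        53.3030         266.5148
  5     1,017.50       723.7708     3,618.8540      21,713.1241
  Σ                    782.9802     3,761.8419      22,275.1418
P = 782.9802.
Convexity = Σ t(t+1)·PV / [P·(1+y)²] = 22,275.1418 / (782.9802 × 1.145970) = 24.82541.

24.825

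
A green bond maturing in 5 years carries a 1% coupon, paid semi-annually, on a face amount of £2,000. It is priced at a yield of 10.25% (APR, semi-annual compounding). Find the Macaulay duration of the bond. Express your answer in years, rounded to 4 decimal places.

Periodic yield y = 0.05125. Discount each cash flow and weight by its period:
  t   CF        PV=CF/(1+0.05125)^t    t·PV
  1        10.00         9.5125         9.5125
  2        10.00         9.0487        18.0975
  3        10.00         8.6076        25.8228
  4        10.00         8.1880        32.7519
  5        10.00         7.7888        38.9439
  6        10.00         7.4091        44.4544
  7        10.00         7.0479        49.3351
  8        10.00         6.7043        53.6342
  9        10.00         6.3774        57.3969
  10    2,010.00     1,219.3713    12,193.7130
  Σ                  1,290.0555    12,523.6622
Price P = Σ PV = 1,290.0555.
Macaulay duration = Σ(t·PV) / P = 12,523.6622 / 1,290.0555 = 9.70785 half-year periods.
In years: 9.70785 / 2 = 4.85392 years.

4.8539 years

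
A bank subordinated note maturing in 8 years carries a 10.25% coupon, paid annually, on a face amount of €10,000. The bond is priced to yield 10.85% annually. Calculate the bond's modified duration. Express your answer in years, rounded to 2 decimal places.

Periodic yield y = 0.1085. First find Macaulay duration:
  t   CF        PV=CF/(1+0.1085)^t    t·PV
  1     1,025.00       924.6730       924.6730
  2     1,025.00       834.1660     1,668.3319
  3     1,025.00       752.5178     2,257.5534
  4     1,025.00       678.8613     2,715.4454
  5     1,025.00       612.4144     3,062.0719
  6     1,025.00       552.4712     3,314.8275
  7     1,025.00       498.3954     3,488.7675
  8    11,025.00     4,836.0749    38,688.5992
  Σ                  9,689.5740    56,120.2697
P = 9,689.5740; Macaulay duration = 56,120.2697 / 9,689.5740 = 5.79182 years.
Modified duration = D_Mac / (1 + y) = 5.79182 / 1.1085 = 5.22492 years.

5.22 years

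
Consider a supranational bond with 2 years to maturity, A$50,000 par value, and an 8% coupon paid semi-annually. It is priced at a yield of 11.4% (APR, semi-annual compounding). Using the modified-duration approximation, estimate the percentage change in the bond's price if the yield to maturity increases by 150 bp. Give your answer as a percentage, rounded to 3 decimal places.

Periodic yield y = 0.057. Modified duration first:
  t   CF        PV=CF/(1+0.057)^t    t·PV
  1     2,000.00     1,892.1476     1,892.1476
  2     2,000.00     1,790.1112     3,580.2225
  3     2,000.00     1,693.5773     5,080.7320
  4    52,000.00    41,658.4776   166,633.9103
  Σ                 47,034.3137   177,187.0124
P = 47,034.3137; D_Mac = 3.76719 half-year periods = 1.88359 yrs; D_mod = 1.88359/(1+0.057) = 1.78202 yrs.
ΔP/P ≈ -D_mod · Δy = -1.78202 × (+0.015) = -0.026730 = -2.6730%.

-2.673%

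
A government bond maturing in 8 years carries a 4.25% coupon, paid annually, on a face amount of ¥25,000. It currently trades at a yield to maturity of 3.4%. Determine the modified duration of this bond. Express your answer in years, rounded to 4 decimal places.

Periodic yield y = 0.034. First find Macaulay duration:
  t   CF        PV=CF/(1+0.034)^t    t·PV
  1     1,062.50     1,027.5629     1,027.5629
  2     1,062.50       993.7745     1,987.5491
  3     1,062.50       961.0972     2,883.2917
  4     1,062.50       929.4944     3,717.9777
  5     1,062.50       898.9308     4,494.6538
  6     1,062.50       869.3721     5,216.2327
  7     1,062.50       840.7854     5,885.4979
  8    26,062.50    19,945.8139   159,566.5111
  Σ                 26,466.8312   184,779.2767
P = 26,466.8312; Macaulay duration = 184,779.2767 / 26,466.8312 = 6.98154 years.
Modified duration = D_Mac / (1 + y) = 6.98154 / 1.034 = 6.75197 years.

6.7520 years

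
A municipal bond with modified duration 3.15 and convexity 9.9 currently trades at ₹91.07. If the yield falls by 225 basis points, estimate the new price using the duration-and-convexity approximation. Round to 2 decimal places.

Duration effect: -D_mod·Δy = -3.15 × (-0.0225) = +0.070875
Convexity effect: ½·C·(Δy)² = 0.5 × 9.9 × (-0.0225)² = +0.0025059375
ΔP/P ≈ +0.070875 + 0.0025059375 = +0.0733809375
New price ≈ 91.07 × (1 + 0.0733809375) = 97.752801978125.

₹97.75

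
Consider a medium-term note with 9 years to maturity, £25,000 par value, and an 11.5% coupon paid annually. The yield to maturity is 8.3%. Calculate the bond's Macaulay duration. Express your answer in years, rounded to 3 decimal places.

6.318 years

Periodic yield y = 0.083. Discount each cash flow and weight by its year:
  t   CF        PV=CF/(1+0.083)^t    t·PV
  1     2,875.00     2,654.6630     2,654.6630
  2     2,875.00     2,451.2123     4,902.4247
  3     2,875.00     2,263.3540     6,790.0619
  4     2,875.00     2,089.8929     8,359.5714
  5     2,875.00     1,929.7256     9,648.6282
  6     2,875.00     1,781.8335    10,691.0007
  7     2,875.00     1,645.2756    11,516.9291
  8     2,875.00     1,519.1834    12,153.4669
  9    27,875.00    13,600.6219   122,405.5969
  Σ                 29,935.7621   189,122.3428
Price P = Σ PV = 29,935.7621.
Macaulay duration = Σ(t·PV) / P = 189,122.3428 / 29,935.7621 = 6.31761 years.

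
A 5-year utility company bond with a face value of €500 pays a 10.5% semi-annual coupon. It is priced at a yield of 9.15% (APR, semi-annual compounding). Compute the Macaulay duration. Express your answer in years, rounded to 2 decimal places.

Periodic yield y = 0.04575. Discount each cash flow and weight by its period:
  t   CF        PV=CF/(1+0.04575)^t    t·PV
  1        26.25        25.1016        25.1016
  2        26.25        24.0034        48.0069
  3        26.25        22.9533        68.8600
  4        26.25        21.9492        87.7966
  5        26.25        20.9889       104.9446
  6        26.25        20.0707       120.4241
  7        26.25        19.1926       134.3483
  8        26.25        18.3530       146.8237
  9        26.25        17.5501       157.9505
  10      526.25       336.4445     3,364.4446
  Σ                    526.6072     4,258.7008
Price P = Σ PV = 526.6072.
Macaulay duration = Σ(t·PV) / P = 4,258.7008 / 526.6072 = 8.08705 half-year periods.
In years: 8.08705 / 2 = 4.04353 years.

4.04 years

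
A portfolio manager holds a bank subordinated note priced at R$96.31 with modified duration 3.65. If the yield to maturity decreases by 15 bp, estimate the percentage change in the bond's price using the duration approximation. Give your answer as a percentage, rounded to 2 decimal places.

+0.55%

Duration approximation: ΔP/P ≈ -D_mod · Δy = -3.65 × (-0.0015) = +0.005475.
As a percentage: +0.5475%.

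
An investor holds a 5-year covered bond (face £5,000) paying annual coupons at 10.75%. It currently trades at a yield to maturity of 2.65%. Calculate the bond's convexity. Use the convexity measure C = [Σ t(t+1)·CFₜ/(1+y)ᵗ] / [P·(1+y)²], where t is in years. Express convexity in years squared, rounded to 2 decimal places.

With y = 0.0265:
  t   CF        PV=CF/(1+0.0265)^t    t·PV        t(t+1)·PV
  1       537.50       523.6240       523.6240       1,047.2479
  2       537.50       510.1062     1,020.2123       3,060.6369
  3       537.50       496.9373     1,490.8119       5,963.2478
  4       537.50       484.1084     1,936.4338       9,682.1688
  5     5,537.50     4,858.6875    24,293.4377     145,760.6262
  Σ                  6,873.4634    29,264.5197     165,513.9276
P = 6,873.4634.
Convexity = Σ t(t+1)·PV / [P·(1+y)²] = 165,513.9276 / (6,873.4634 × 1.053702) = 22.85288.

22.85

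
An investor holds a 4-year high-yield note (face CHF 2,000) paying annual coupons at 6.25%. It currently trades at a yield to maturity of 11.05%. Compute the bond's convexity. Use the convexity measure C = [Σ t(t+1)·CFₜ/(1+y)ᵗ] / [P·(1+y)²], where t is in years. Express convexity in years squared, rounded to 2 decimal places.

14.23

With y = 0.1105:
  t   CF        PV=CF/(1+0.1105)^t    t·PV        t(t+1)·PV
  1       125.00       112.5619       112.5619         225.1238
  2       125.00       101.3615       202.7229         608.1688
  3       125.00        91.2755       273.8266       1,095.3063
  4     2,125.00     1,397.2840     5,589.1360      27,945.6798
  Σ                  1,702.4829     6,178.2474      29,874.2787
P = 1,702.4829.
Convexity = Σ t(t+1)·PV / [P·(1+y)²] = 29,874.2787 / (1,702.4829 × 1.233210) = 14.22910.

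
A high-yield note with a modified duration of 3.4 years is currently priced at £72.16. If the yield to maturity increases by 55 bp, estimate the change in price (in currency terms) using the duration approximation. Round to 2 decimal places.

-£1.35

Duration approximation: ΔP/P ≈ -D_mod · Δy = -3.4 × (+0.0055) = -0.018700.
ΔP ≈ 72.16 × (-0.018700) = -1.349392.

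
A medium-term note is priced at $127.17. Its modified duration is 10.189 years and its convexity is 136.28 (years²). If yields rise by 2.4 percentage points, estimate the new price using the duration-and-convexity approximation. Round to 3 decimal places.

$101.064

Duration effect: -D_mod·Δy = -10.189 × (+0.024) = -0.244536
Convexity effect: ½·C·(Δy)² = 0.5 × 136.28 × (0.024)² = +0.03924864
ΔP/P ≈ -0.244536 + 0.03924864 = -0.20528736
New price ≈ 127.17 × (1 - 0.20528736) = 101.0636064288.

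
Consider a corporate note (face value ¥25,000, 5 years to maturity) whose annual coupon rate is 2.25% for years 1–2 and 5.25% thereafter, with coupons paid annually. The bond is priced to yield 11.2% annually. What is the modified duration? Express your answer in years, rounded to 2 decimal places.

4.19 years

Periodic yield y = 0.112. First find Macaulay duration:
  t   CF        PV=CF/(1+0.112)^t    t·PV
  1       562.50       505.8453       505.8453
  2       562.50       454.8969       909.7937
  3     1,312.50       954.5198     2,863.5595
  4     1,312.50       858.3811     3,433.5245
  5    26,312.50    15,475.2679    77,376.3397
  Σ                 18,248.9111    85,089.0627
P = 18,248.9111; Macaulay duration = 85,089.0627 / 18,248.9111 = 4.66269 years.
Modified duration = D_Mac / (1 + y) = 4.66269 / 1.112 = 4.19307 years.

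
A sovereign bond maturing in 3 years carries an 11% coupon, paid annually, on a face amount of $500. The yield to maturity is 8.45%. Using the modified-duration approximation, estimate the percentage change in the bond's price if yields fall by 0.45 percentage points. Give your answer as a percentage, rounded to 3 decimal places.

+1.129%

Periodic yield y = 0.0845. Modified duration first:
  t   CF        PV=CF/(1+0.0845)^t    t·PV
  1        55.00        50.7146        50.7146
  2        55.00        46.7631        93.5263
  3       555.00       435.1153     1,305.3458
  Σ                    532.5930     1,449.5867
P = 532.5930; D_Mac = 2.72175 yrs; D_mod = 2.72175/(1+0.0845) = 2.50968 yrs.
ΔP/P ≈ -D_mod · Δy = -2.50968 × (-0.0045) = +0.011294 = +1.1294%.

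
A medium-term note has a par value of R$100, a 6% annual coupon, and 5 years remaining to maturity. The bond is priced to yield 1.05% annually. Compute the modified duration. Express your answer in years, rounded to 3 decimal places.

Periodic yield y = 0.0105. First find Macaulay duration:
  t   CF        PV=CF/(1+0.0105)^t    t·PV
  1         6.00         5.9377         5.9377
  2         6.00         5.8760        11.7519
  3         6.00         5.8149        17.4447
  4         6.00         5.7545        23.0179
  5       106.00       100.6061       503.0305
  Σ                    123.9891       561.1826
P = 123.9891; Macaulay duration = 561.1826 / 123.9891 = 4.52606 years.
Modified duration = D_Mac / (1 + y) = 4.52606 / 1.0105 = 4.47904 years.

4.479 years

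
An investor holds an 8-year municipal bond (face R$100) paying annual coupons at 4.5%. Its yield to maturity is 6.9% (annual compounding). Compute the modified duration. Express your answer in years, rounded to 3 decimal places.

6.349 years

Periodic yield y = 0.069. First find Macaulay duration:
  t   CF        PV=CF/(1+0.069)^t    t·PV
  1         4.50         4.2095         4.2095
  2         4.50         3.9378         7.8757
  3         4.50         3.6837        11.0510
  4         4.50         3.4459        13.7836
  5         4.50         3.2235        16.1174
  6         4.50         3.0154        18.0925
  7         4.50         2.8208        19.7454
  8       104.50        61.2766       490.2128
  Σ                     85.6132       581.0878
P = 85.6132; Macaulay duration = 581.0878 / 85.6132 = 6.78736 years.
Modified duration = D_Mac / (1 + y) = 6.78736 / 1.069 = 6.34926 years.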